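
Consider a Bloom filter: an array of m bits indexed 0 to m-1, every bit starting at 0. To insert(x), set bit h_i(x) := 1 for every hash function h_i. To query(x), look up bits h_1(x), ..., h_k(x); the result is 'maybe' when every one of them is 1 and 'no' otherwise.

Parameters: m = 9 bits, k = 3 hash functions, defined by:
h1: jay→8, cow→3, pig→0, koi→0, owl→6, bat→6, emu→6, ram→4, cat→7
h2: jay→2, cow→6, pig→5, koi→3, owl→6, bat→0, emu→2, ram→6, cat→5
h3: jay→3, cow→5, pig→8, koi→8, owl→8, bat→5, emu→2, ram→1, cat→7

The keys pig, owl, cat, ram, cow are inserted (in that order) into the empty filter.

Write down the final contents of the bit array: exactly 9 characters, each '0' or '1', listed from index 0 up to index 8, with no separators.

Answer: 110111111

Derivation:
Start: bits=000000000
After insert 'pig': sets bits 0 5 8 -> bits=100001001
After insert 'owl': sets bits 6 8 -> bits=100001101
After insert 'cat': sets bits 5 7 -> bits=100001111
After insert 'ram': sets bits 1 4 6 -> bits=110011111
After insert 'cow': sets bits 3 5 6 -> bits=110111111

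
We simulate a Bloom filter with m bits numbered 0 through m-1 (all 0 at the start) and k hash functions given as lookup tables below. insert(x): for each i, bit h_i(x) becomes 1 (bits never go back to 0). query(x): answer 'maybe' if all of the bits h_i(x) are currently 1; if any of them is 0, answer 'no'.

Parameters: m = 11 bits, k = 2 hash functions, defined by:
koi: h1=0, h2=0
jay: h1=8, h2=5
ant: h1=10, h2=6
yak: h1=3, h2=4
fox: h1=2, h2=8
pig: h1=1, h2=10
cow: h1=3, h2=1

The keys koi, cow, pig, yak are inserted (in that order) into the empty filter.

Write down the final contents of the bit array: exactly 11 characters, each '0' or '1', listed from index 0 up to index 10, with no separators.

Answer: 11011000001

Derivation:
Start: bits=00000000000
After insert 'koi': sets bits 0 -> bits=10000000000
After insert 'cow': sets bits 1 3 -> bits=11010000000
After insert 'pig': sets bits 1 10 -> bits=11010000001
After insert 'yak': sets bits 3 4 -> bits=11011000001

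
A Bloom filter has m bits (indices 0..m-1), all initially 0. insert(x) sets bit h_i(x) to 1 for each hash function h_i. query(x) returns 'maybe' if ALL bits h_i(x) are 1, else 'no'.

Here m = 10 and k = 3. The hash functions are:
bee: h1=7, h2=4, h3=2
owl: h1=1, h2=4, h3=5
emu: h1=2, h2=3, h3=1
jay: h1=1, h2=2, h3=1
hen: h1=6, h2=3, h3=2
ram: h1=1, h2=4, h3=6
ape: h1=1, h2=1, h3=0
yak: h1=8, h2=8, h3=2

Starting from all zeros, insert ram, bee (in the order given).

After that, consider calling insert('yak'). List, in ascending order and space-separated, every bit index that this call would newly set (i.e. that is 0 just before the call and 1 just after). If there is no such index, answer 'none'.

Start: bits=0000000000
After insert 'ram': sets bits 1 4 6 -> bits=0100101000
After insert 'bee': sets bits 2 4 7 -> bits=0110101100
insert 'yak' would touch bits 2 8; currently bit2=1, bit8=0
Bits that are 0 among those (would change 0->1): 8

Answer: 8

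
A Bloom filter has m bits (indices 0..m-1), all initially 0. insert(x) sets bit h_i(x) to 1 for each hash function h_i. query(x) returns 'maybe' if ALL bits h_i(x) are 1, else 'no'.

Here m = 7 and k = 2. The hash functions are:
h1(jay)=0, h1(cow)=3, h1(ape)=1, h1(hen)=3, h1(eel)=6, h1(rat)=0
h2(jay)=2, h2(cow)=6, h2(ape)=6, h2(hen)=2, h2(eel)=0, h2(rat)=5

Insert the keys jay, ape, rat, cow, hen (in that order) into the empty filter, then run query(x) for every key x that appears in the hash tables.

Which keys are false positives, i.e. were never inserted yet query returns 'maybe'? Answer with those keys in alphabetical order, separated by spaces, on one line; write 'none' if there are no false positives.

Answer: eel

Derivation:
Start: bits=0000000
After insert 'jay': sets bits 0 2 -> bits=1010000
After insert 'ape': sets bits 1 6 -> bits=1110001
After insert 'rat': sets bits 0 5 -> bits=1110011
After insert 'cow': sets bits 3 6 -> bits=1111011
After insert 'hen': sets bits 2 3 -> bits=1111011
Not inserted: eel — query each against bits=1111011:
query eel: checks bit0=1, bit6=1 (all 1) -> maybe => FALSE POSITIVE
False positives (alphabetical): eel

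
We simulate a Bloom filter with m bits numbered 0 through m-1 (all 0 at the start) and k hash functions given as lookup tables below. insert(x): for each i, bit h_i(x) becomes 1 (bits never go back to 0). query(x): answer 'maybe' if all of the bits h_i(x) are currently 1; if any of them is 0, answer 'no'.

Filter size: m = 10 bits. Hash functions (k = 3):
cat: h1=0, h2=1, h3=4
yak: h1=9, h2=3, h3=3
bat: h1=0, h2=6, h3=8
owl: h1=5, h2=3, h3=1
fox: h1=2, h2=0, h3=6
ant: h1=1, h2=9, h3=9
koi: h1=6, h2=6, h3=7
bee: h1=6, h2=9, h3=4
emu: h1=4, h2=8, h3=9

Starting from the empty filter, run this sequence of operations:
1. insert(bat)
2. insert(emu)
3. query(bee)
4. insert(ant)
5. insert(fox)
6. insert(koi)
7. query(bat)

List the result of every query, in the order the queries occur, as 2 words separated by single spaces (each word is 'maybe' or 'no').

Start: bits=0000000000
Op 1: insert bat -> sets bits 0 6 8 -> bits=1000001010
Op 2: insert emu -> sets bits 4 8 9 -> bits=1000101011
Op 3: query bee -> checks bit4=1, bit6=1, bit9=1 (all 1) -> maybe
Op 4: insert ant -> sets bits 1 9 -> bits=1100101011
Op 5: insert fox -> sets bits 0 2 6 -> bits=1110101011
Op 6: insert koi -> sets bits 6 7 -> bits=1110101111
Op 7: query bat -> checks bit0=1, bit6=1, bit8=1 (all 1) -> maybe
Query results in order: maybe maybe

Answer: maybe maybe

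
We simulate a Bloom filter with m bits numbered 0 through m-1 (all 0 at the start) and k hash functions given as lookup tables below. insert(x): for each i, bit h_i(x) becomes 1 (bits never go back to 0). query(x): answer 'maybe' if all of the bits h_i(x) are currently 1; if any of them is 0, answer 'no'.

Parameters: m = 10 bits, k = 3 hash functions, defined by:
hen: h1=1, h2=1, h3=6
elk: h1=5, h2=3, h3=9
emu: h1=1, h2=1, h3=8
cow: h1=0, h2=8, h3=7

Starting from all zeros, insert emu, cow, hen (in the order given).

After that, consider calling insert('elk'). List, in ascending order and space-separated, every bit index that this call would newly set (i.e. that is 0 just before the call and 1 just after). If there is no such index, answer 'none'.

Start: bits=0000000000
After insert 'emu': sets bits 1 8 -> bits=0100000010
After insert 'cow': sets bits 0 7 8 -> bits=1100000110
After insert 'hen': sets bits 1 6 -> bits=1100001110
insert 'elk' would touch bits 3 5 9; currently bit3=0, bit5=0, bit9=0
Bits that are 0 among those (would change 0->1): 3 5 9

Answer: 3 5 9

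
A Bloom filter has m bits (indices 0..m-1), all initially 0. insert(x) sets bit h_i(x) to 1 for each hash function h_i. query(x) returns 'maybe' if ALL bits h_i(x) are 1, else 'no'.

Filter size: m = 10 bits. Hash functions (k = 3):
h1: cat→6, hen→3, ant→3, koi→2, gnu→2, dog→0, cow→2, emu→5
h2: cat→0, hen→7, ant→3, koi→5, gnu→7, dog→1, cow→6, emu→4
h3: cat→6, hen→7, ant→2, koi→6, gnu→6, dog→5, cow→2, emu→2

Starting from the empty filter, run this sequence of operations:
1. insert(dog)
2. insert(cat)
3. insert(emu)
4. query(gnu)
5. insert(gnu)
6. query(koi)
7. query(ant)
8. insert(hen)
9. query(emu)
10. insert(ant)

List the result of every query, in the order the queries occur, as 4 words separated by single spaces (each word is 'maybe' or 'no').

Start: bits=0000000000
Op 1: insert dog -> sets bits 0 1 5 -> bits=1100010000
Op 2: insert cat -> sets bits 0 6 -> bits=1100011000
Op 3: insert emu -> sets bits 2 4 5 -> bits=1110111000
Op 4: query gnu -> checks bit2=1, bit6=1, bit7=0 (has a 0) -> no
Op 5: insert gnu -> sets bits 2 6 7 -> bits=1110111100
Op 6: query koi -> checks bit2=1, bit5=1, bit6=1 (all 1) -> maybe
Op 7: query ant -> checks bit2=1, bit3=0 (has a 0) -> no
Op 8: insert hen -> sets bits 3 7 -> bits=1111111100
Op 9: query emu -> checks bit2=1, bit4=1, bit5=1 (all 1) -> maybe
Op 10: insert ant -> sets bits 2 3 -> bits=1111111100
Query results in order: no maybe no maybe

Answer: no maybe no maybe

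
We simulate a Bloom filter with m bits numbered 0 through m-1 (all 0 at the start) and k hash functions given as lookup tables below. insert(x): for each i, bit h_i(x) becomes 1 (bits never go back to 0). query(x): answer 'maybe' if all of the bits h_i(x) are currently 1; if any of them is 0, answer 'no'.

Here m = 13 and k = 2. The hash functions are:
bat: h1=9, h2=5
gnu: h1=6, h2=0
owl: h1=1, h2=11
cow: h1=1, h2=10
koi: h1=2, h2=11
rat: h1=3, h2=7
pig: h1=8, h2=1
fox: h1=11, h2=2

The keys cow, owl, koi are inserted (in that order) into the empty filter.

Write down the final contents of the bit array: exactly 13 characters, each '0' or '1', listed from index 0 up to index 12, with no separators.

Start: bits=0000000000000
After insert 'cow': sets bits 1 10 -> bits=0100000000100
After insert 'owl': sets bits 1 11 -> bits=0100000000110
After insert 'koi': sets bits 2 11 -> bits=0110000000110

Answer: 0110000000110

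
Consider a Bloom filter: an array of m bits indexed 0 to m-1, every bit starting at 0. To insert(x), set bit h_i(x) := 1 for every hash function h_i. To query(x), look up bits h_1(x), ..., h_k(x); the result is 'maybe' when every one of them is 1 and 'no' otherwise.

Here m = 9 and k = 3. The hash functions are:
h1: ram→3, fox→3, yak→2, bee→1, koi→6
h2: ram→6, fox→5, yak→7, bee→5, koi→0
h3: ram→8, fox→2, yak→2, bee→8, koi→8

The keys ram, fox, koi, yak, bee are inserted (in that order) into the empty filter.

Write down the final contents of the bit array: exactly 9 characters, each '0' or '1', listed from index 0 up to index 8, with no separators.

Answer: 111101111

Derivation:
Start: bits=000000000
After insert 'ram': sets bits 3 6 8 -> bits=000100101
After insert 'fox': sets bits 2 3 5 -> bits=001101101
After insert 'koi': sets bits 0 6 8 -> bits=101101101
After insert 'yak': sets bits 2 7 -> bits=101101111
After insert 'bee': sets bits 1 5 8 -> bits=111101111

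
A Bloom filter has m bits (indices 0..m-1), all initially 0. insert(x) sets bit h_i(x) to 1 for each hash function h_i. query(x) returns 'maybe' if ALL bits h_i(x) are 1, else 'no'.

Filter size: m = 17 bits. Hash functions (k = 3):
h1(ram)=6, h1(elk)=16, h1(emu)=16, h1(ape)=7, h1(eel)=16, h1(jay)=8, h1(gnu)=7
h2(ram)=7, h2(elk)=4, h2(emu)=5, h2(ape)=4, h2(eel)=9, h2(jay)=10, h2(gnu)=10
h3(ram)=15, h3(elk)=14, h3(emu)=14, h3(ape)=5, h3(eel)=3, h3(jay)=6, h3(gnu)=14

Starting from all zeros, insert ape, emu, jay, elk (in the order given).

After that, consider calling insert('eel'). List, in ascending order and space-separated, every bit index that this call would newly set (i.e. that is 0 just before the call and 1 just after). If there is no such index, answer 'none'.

Answer: 3 9

Derivation:
Start: bits=00000000000000000
After insert 'ape': sets bits 4 5 7 -> bits=00001101000000000
After insert 'emu': sets bits 5 14 16 -> bits=00001101000000101
After insert 'jay': sets bits 6 8 10 -> bits=00001111101000101
After insert 'elk': sets bits 4 14 16 -> bits=00001111101000101
insert 'eel' would touch bits 3 9 16; currently bit3=0, bit9=0, bit16=1
Bits that are 0 among those (would change 0->1): 3 9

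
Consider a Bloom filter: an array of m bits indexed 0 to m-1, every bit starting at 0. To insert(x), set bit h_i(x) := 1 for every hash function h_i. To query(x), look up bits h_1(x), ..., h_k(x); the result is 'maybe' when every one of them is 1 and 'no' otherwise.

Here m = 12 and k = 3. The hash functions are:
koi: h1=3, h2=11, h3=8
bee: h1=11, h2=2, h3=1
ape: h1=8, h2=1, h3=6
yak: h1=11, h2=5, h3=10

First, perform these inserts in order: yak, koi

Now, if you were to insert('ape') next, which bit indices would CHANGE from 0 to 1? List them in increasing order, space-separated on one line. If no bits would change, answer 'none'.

Start: bits=000000000000
After insert 'yak': sets bits 5 10 11 -> bits=000001000011
After insert 'koi': sets bits 3 8 11 -> bits=000101001011
insert 'ape' would touch bits 1 6 8; currently bit1=0, bit6=0, bit8=1
Bits that are 0 among those (would change 0->1): 1 6

Answer: 1 6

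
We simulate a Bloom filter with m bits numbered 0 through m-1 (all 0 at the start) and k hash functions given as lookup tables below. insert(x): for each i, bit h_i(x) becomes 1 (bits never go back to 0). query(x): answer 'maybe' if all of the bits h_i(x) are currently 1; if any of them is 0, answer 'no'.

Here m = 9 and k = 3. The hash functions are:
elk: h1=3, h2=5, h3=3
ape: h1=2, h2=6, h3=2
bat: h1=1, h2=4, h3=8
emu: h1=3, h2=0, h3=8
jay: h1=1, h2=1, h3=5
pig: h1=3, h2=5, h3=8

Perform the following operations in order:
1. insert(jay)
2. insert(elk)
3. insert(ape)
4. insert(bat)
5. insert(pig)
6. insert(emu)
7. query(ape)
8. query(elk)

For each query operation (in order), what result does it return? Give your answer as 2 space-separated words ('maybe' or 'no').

Start: bits=000000000
Op 1: insert jay -> sets bits 1 5 -> bits=010001000
Op 2: insert elk -> sets bits 3 5 -> bits=010101000
Op 3: insert ape -> sets bits 2 6 -> bits=011101100
Op 4: insert bat -> sets bits 1 4 8 -> bits=011111101
Op 5: insert pig -> sets bits 3 5 8 -> bits=011111101
Op 6: insert emu -> sets bits 0 3 8 -> bits=111111101
Op 7: query ape -> checks bit2=1, bit6=1 (all 1) -> maybe
Op 8: query elk -> checks bit3=1, bit5=1 (all 1) -> maybe
Query results in order: maybe maybe

Answer: maybe maybe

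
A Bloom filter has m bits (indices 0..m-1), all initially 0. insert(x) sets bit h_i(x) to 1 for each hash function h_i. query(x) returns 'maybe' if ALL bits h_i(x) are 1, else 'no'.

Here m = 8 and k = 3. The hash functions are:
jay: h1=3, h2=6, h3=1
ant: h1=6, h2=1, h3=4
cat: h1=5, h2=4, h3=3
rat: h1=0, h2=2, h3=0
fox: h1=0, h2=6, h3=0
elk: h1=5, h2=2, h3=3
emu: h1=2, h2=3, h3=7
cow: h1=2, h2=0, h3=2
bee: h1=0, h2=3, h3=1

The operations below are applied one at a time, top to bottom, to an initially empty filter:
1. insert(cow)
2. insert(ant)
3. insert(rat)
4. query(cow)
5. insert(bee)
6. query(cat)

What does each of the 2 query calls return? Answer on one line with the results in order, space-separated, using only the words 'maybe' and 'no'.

Start: bits=00000000
Op 1: insert cow -> sets bits 0 2 -> bits=10100000
Op 2: insert ant -> sets bits 1 4 6 -> bits=11101010
Op 3: insert rat -> sets bits 0 2 -> bits=11101010
Op 4: query cow -> checks bit0=1, bit2=1 (all 1) -> maybe
Op 5: insert bee -> sets bits 0 1 3 -> bits=11111010
Op 6: query cat -> checks bit3=1, bit4=1, bit5=0 (has a 0) -> no
Query results in order: maybe no

Answer: maybe no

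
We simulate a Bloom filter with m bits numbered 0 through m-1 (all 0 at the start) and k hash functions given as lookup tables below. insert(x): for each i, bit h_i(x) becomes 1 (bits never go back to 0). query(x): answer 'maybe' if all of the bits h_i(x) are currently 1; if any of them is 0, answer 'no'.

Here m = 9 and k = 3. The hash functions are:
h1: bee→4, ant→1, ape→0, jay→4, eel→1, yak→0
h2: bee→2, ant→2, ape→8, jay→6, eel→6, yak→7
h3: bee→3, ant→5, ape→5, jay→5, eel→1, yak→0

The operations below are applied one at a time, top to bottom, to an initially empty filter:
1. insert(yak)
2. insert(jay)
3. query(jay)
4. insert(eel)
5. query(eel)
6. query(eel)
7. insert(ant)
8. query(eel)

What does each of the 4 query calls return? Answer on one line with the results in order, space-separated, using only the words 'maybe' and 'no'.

Start: bits=000000000
Op 1: insert yak -> sets bits 0 7 -> bits=100000010
Op 2: insert jay -> sets bits 4 5 6 -> bits=100011110
Op 3: query jay -> checks bit4=1, bit5=1, bit6=1 (all 1) -> maybe
Op 4: insert eel -> sets bits 1 6 -> bits=110011110
Op 5: query eel -> checks bit1=1, bit6=1 (all 1) -> maybe
Op 6: query eel -> checks bit1=1, bit6=1 (all 1) -> maybe
Op 7: insert ant -> sets bits 1 2 5 -> bits=111011110
Op 8: query eel -> checks bit1=1, bit6=1 (all 1) -> maybe
Query results in order: maybe maybe maybe maybe

Answer: maybe maybe maybe maybe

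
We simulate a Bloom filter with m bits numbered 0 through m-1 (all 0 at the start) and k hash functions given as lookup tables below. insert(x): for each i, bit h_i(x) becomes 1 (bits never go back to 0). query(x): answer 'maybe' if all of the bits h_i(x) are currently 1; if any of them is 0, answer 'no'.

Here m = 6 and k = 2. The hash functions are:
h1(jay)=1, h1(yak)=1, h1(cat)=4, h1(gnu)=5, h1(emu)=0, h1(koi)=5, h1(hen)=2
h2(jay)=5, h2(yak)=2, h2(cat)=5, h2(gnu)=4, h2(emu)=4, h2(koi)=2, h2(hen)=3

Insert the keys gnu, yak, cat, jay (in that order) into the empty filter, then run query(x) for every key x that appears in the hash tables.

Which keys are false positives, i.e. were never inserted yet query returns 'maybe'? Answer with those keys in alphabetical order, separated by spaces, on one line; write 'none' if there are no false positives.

Start: bits=000000
After insert 'gnu': sets bits 4 5 -> bits=000011
After insert 'yak': sets bits 1 2 -> bits=011011
After insert 'cat': sets bits 4 5 -> bits=011011
After insert 'jay': sets bits 1 5 -> bits=011011
Not inserted: emu hen koi — query each against bits=011011:
query emu: checks bit0=0, bit4=1 (has a 0) -> no => not a false positive
query hen: checks bit2=1, bit3=0 (has a 0) -> no => not a false positive
query koi: checks bit2=1, bit5=1 (all 1) -> maybe => FALSE POSITIVE
False positives (alphabetical): koi

Answer: koi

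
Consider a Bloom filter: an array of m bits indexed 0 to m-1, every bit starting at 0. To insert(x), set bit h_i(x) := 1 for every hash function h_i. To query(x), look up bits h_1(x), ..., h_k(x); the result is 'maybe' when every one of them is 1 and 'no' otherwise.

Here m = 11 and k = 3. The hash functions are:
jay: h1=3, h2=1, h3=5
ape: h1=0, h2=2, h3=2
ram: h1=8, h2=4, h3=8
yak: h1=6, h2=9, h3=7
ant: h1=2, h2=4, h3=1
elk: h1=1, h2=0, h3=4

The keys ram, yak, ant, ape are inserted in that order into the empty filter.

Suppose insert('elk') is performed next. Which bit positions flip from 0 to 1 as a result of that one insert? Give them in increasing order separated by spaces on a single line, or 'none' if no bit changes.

Answer: none

Derivation:
Start: bits=00000000000
After insert 'ram': sets bits 4 8 -> bits=00001000100
After insert 'yak': sets bits 6 7 9 -> bits=00001011110
After insert 'ant': sets bits 1 2 4 -> bits=01101011110
After insert 'ape': sets bits 0 2 -> bits=11101011110
insert 'elk' would touch bits 0 1 4; currently bit0=1, bit1=1, bit4=1
Bits that are 0 among those (would change 0->1): none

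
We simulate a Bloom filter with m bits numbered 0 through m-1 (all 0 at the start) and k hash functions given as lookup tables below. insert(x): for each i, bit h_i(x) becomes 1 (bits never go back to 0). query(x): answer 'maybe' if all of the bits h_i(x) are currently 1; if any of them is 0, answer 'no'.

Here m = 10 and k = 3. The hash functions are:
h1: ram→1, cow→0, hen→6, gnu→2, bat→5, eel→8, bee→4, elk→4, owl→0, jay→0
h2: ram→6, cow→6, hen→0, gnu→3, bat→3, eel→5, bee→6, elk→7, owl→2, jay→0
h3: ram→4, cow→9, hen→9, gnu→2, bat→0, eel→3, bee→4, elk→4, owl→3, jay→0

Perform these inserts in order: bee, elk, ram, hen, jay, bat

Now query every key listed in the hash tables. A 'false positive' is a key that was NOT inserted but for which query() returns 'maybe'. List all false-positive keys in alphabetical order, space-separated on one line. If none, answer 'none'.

Answer: cow

Derivation:
Start: bits=0000000000
After insert 'bee': sets bits 4 6 -> bits=0000101000
After insert 'elk': sets bits 4 7 -> bits=0000101100
After insert 'ram': sets bits 1 4 6 -> bits=0100101100
After insert 'hen': sets bits 0 6 9 -> bits=1100101101
After insert 'jay': sets bits 0 -> bits=1100101101
After insert 'bat': sets bits 0 3 5 -> bits=1101111101
Not inserted: cow eel gnu owl — query each against bits=1101111101:
query cow: checks bit0=1, bit6=1, bit9=1 (all 1) -> maybe => FALSE POSITIVE
query eel: checks bit3=1, bit5=1, bit8=0 (has a 0) -> no => not a false positive
query gnu: checks bit2=0, bit3=1 (has a 0) -> no => not a false positive
query owl: checks bit0=1, bit2=0, bit3=1 (has a 0) -> no => not a false positive
False positives (alphabetical): cow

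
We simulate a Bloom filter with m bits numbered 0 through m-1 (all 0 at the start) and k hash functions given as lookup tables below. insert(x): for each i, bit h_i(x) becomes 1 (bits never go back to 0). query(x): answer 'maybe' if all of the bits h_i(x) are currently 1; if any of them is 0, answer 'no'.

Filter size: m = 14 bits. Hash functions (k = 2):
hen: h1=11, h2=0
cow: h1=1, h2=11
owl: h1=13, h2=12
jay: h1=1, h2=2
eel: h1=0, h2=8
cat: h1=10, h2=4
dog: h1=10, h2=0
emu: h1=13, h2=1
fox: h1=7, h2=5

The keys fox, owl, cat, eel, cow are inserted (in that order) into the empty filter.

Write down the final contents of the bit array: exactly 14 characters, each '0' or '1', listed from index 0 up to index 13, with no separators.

Answer: 11001101101111

Derivation:
Start: bits=00000000000000
After insert 'fox': sets bits 5 7 -> bits=00000101000000
After insert 'owl': sets bits 12 13 -> bits=00000101000011
After insert 'cat': sets bits 4 10 -> bits=00001101001011
After insert 'eel': sets bits 0 8 -> bits=10001101101011
After insert 'cow': sets bits 1 11 -> bits=11001101101111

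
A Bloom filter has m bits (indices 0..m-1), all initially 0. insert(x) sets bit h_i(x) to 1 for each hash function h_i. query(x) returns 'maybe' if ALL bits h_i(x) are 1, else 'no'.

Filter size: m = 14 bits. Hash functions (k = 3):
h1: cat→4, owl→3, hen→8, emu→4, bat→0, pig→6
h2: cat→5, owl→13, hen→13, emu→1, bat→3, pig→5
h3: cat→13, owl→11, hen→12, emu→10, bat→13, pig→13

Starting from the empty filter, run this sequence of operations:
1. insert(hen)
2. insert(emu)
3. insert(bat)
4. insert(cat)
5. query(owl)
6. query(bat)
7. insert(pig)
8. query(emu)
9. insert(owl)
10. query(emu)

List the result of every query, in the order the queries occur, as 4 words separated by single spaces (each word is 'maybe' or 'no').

Start: bits=00000000000000
Op 1: insert hen -> sets bits 8 12 13 -> bits=00000000100011
Op 2: insert emu -> sets bits 1 4 10 -> bits=01001000101011
Op 3: insert bat -> sets bits 0 3 13 -> bits=11011000101011
Op 4: insert cat -> sets bits 4 5 13 -> bits=11011100101011
Op 5: query owl -> checks bit3=1, bit11=0, bit13=1 (has a 0) -> no
Op 6: query bat -> checks bit0=1, bit3=1, bit13=1 (all 1) -> maybe
Op 7: insert pig -> sets bits 5 6 13 -> bits=11011110101011
Op 8: query emu -> checks bit1=1, bit4=1, bit10=1 (all 1) -> maybe
Op 9: insert owl -> sets bits 3 11 13 -> bits=11011110101111
Op 10: query emu -> checks bit1=1, bit4=1, bit10=1 (all 1) -> maybe
Query results in order: no maybe maybe maybe

Answer: no maybe maybe maybe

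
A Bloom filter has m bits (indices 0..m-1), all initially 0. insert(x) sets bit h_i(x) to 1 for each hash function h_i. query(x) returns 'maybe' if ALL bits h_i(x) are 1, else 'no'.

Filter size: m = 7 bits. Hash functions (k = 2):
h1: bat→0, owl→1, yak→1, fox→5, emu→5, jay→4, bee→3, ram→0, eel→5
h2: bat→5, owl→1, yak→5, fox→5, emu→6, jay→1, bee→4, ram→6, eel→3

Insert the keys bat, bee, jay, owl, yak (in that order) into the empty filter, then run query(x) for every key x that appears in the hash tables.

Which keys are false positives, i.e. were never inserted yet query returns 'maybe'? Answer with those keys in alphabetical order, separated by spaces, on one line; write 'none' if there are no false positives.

Start: bits=0000000
After insert 'bat': sets bits 0 5 -> bits=1000010
After insert 'bee': sets bits 3 4 -> bits=1001110
After insert 'jay': sets bits 1 4 -> bits=1101110
After insert 'owl': sets bits 1 -> bits=1101110
After insert 'yak': sets bits 1 5 -> bits=1101110
Not inserted: eel emu fox ram — query each against bits=1101110:
query eel: checks bit3=1, bit5=1 (all 1) -> maybe => FALSE POSITIVE
query emu: checks bit5=1, bit6=0 (has a 0) -> no => not a false positive
query fox: checks bit5=1 (all 1) -> maybe => FALSE POSITIVE
query ram: checks bit0=1, bit6=0 (has a 0) -> no => not a false positive
False positives (alphabetical): eel fox

Answer: eel fox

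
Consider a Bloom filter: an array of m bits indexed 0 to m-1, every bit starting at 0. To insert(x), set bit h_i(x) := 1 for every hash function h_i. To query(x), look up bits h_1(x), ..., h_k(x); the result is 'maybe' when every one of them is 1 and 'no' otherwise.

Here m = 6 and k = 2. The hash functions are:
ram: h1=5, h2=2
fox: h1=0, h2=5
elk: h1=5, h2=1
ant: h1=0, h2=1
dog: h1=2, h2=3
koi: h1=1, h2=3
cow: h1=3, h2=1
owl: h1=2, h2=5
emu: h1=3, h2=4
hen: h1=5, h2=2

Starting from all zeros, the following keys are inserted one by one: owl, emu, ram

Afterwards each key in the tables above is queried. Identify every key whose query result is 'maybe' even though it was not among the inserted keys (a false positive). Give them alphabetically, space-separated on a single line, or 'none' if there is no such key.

Start: bits=000000
After insert 'owl': sets bits 2 5 -> bits=001001
After insert 'emu': sets bits 3 4 -> bits=001111
After insert 'ram': sets bits 2 5 -> bits=001111
Not inserted: ant cow dog elk fox hen koi — query each against bits=001111:
query ant: checks bit0=0, bit1=0 (has a 0) -> no => not a false positive
query cow: checks bit1=0, bit3=1 (has a 0) -> no => not a false positive
query dog: checks bit2=1, bit3=1 (all 1) -> maybe => FALSE POSITIVE
query elk: checks bit1=0, bit5=1 (has a 0) -> no => not a false positive
query fox: checks bit0=0, bit5=1 (has a 0) -> no => not a false positive
query hen: checks bit2=1, bit5=1 (all 1) -> maybe => FALSE POSITIVE
query koi: checks bit1=0, bit3=1 (has a 0) -> no => not a false positive
False positives (alphabetical): dog hen

Answer: dog hen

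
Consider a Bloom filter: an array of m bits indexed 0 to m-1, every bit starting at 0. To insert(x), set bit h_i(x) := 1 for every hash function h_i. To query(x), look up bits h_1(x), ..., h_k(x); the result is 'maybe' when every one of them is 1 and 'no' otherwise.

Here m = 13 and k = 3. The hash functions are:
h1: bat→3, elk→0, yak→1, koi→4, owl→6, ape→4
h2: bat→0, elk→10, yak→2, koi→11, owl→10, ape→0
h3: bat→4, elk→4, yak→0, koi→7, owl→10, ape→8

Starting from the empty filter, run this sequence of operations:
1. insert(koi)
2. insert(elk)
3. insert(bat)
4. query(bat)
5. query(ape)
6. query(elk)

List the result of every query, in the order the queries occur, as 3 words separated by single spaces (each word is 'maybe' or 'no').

Start: bits=0000000000000
Op 1: insert koi -> sets bits 4 7 11 -> bits=0000100100010
Op 2: insert elk -> sets bits 0 4 10 -> bits=1000100100110
Op 3: insert bat -> sets bits 0 3 4 -> bits=1001100100110
Op 4: query bat -> checks bit0=1, bit3=1, bit4=1 (all 1) -> maybe
Op 5: query ape -> checks bit0=1, bit4=1, bit8=0 (has a 0) -> no
Op 6: query elk -> checks bit0=1, bit4=1, bit10=1 (all 1) -> maybe
Query results in order: maybe no maybe

Answer: maybe no maybe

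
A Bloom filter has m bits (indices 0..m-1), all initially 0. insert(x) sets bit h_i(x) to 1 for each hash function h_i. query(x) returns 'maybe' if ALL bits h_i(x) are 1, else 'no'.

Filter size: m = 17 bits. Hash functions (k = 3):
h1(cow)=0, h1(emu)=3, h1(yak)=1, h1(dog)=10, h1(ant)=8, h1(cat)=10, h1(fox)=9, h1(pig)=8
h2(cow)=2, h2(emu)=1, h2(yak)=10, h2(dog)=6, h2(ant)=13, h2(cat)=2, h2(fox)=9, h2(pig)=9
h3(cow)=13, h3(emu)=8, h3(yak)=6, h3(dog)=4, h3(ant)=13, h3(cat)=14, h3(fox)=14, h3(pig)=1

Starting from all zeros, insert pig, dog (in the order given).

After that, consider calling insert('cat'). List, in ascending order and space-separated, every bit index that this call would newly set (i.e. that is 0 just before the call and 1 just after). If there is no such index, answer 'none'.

Answer: 2 14

Derivation:
Start: bits=00000000000000000
After insert 'pig': sets bits 1 8 9 -> bits=01000000110000000
After insert 'dog': sets bits 4 6 10 -> bits=01001010111000000
insert 'cat' would touch bits 2 10 14; currently bit2=0, bit10=1, bit14=0
Bits that are 0 among those (would change 0->1): 2 14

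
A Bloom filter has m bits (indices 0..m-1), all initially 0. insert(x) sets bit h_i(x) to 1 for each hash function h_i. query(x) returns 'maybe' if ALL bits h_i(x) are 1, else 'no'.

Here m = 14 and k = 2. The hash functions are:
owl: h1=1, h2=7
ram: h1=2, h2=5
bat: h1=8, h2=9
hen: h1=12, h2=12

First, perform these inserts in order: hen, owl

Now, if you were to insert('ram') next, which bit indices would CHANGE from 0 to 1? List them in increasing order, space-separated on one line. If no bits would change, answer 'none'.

Answer: 2 5

Derivation:
Start: bits=00000000000000
After insert 'hen': sets bits 12 -> bits=00000000000010
After insert 'owl': sets bits 1 7 -> bits=01000001000010
insert 'ram' would touch bits 2 5; currently bit2=0, bit5=0
Bits that are 0 among those (would change 0->1): 2 5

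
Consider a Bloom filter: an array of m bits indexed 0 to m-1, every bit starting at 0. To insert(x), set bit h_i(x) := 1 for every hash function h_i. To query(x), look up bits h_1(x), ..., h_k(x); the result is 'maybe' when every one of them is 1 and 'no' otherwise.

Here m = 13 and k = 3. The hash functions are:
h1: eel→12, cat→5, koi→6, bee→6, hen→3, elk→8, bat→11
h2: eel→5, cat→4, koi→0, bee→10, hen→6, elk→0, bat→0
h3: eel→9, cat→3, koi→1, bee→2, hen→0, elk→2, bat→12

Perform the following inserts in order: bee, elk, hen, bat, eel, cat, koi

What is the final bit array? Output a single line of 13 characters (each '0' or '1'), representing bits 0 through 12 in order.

Start: bits=0000000000000
After insert 'bee': sets bits 2 6 10 -> bits=0010001000100
After insert 'elk': sets bits 0 2 8 -> bits=1010001010100
After insert 'hen': sets bits 0 3 6 -> bits=1011001010100
After insert 'bat': sets bits 0 11 12 -> bits=1011001010111
After insert 'eel': sets bits 5 9 12 -> bits=1011011011111
After insert 'cat': sets bits 3 4 5 -> bits=1011111011111
After insert 'koi': sets bits 0 1 6 -> bits=1111111011111

Answer: 1111111011111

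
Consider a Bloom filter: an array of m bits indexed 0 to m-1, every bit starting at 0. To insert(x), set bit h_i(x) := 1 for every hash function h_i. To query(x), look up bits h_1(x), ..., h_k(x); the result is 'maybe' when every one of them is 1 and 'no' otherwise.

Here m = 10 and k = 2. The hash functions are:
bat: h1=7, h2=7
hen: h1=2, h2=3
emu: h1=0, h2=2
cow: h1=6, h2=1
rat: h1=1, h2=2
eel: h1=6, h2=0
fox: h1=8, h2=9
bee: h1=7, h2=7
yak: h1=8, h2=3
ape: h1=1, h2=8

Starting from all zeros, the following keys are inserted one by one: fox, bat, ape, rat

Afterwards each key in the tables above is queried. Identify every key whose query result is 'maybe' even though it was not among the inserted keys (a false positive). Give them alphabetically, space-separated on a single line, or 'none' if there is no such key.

Answer: bee

Derivation:
Start: bits=0000000000
After insert 'fox': sets bits 8 9 -> bits=0000000011
After insert 'bat': sets bits 7 -> bits=0000000111
After insert 'ape': sets bits 1 8 -> bits=0100000111
After insert 'rat': sets bits 1 2 -> bits=0110000111
Not inserted: bee cow eel emu hen yak — query each against bits=0110000111:
query bee: checks bit7=1 (all 1) -> maybe => FALSE POSITIVE
query cow: checks bit1=1, bit6=0 (has a 0) -> no => not a false positive
query eel: checks bit0=0, bit6=0 (has a 0) -> no => not a false positive
query emu: checks bit0=0, bit2=1 (has a 0) -> no => not a false positive
query hen: checks bit2=1, bit3=0 (has a 0) -> no => not a false positive
query yak: checks bit3=0, bit8=1 (has a 0) -> no => not a false positive
False positives (alphabetical): bee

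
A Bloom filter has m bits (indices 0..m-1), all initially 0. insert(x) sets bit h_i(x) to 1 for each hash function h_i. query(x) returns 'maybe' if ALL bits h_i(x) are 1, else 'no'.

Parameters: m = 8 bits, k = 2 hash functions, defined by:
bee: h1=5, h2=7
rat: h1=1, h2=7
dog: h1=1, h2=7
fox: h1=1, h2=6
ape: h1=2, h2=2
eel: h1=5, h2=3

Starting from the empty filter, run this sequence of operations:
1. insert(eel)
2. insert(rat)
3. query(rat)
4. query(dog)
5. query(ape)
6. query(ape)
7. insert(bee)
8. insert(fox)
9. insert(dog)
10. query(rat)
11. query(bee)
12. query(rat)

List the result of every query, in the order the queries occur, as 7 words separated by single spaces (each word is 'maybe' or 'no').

Start: bits=00000000
Op 1: insert eel -> sets bits 3 5 -> bits=00010100
Op 2: insert rat -> sets bits 1 7 -> bits=01010101
Op 3: query rat -> checks bit1=1, bit7=1 (all 1) -> maybe
Op 4: query dog -> checks bit1=1, bit7=1 (all 1) -> maybe
Op 5: query ape -> checks bit2=0 (has a 0) -> no
Op 6: query ape -> checks bit2=0 (has a 0) -> no
Op 7: insert bee -> sets bits 5 7 -> bits=01010101
Op 8: insert fox -> sets bits 1 6 -> bits=01010111
Op 9: insert dog -> sets bits 1 7 -> bits=01010111
Op 10: query rat -> checks bit1=1, bit7=1 (all 1) -> maybe
Op 11: query bee -> checks bit5=1, bit7=1 (all 1) -> maybe
Op 12: query rat -> checks bit1=1, bit7=1 (all 1) -> maybe
Query results in order: maybe maybe no no maybe maybe maybe

Answer: maybe maybe no no maybe maybe maybe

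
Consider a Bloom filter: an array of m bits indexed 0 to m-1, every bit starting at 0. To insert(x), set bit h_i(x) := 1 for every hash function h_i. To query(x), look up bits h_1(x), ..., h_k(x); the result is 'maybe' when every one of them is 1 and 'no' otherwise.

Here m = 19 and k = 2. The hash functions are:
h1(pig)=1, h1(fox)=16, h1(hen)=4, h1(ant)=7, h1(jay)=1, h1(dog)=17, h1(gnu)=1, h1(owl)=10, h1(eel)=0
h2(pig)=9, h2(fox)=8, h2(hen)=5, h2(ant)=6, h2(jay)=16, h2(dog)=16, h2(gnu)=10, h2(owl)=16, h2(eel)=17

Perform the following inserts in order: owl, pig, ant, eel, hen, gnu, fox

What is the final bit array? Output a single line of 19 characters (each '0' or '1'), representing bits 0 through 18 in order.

Start: bits=0000000000000000000
After insert 'owl': sets bits 10 16 -> bits=0000000000100000100
After insert 'pig': sets bits 1 9 -> bits=0100000001100000100
After insert 'ant': sets bits 6 7 -> bits=0100001101100000100
After insert 'eel': sets bits 0 17 -> bits=1100001101100000110
After insert 'hen': sets bits 4 5 -> bits=1100111101100000110
After insert 'gnu': sets bits 1 10 -> bits=1100111101100000110
After insert 'fox': sets bits 8 16 -> bits=1100111111100000110

Answer: 1100111111100000110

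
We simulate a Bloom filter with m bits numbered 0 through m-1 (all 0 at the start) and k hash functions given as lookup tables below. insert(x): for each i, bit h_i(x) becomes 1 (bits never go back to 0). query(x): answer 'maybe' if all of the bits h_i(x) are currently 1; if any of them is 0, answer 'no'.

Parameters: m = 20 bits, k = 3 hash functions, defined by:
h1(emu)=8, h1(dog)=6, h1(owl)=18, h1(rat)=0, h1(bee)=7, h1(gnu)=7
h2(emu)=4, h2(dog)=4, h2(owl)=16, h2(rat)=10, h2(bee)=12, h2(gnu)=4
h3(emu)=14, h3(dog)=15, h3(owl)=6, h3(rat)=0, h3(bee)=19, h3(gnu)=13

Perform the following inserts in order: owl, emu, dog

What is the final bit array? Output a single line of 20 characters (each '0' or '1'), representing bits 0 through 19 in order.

Start: bits=00000000000000000000
After insert 'owl': sets bits 6 16 18 -> bits=00000010000000001010
After insert 'emu': sets bits 4 8 14 -> bits=00001010100000101010
After insert 'dog': sets bits 4 6 15 -> bits=00001010100000111010

Answer: 00001010100000111010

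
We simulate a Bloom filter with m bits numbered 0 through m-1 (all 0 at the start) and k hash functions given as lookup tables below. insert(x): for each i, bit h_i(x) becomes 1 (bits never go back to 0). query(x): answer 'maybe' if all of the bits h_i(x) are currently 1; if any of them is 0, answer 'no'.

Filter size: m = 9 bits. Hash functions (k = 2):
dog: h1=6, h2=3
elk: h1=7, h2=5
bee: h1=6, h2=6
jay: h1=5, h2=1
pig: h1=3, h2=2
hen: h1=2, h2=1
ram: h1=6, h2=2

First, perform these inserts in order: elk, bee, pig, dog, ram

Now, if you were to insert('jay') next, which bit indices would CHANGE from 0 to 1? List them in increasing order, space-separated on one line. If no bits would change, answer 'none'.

Start: bits=000000000
After insert 'elk': sets bits 5 7 -> bits=000001010
After insert 'bee': sets bits 6 -> bits=000001110
After insert 'pig': sets bits 2 3 -> bits=001101110
After insert 'dog': sets bits 3 6 -> bits=001101110
After insert 'ram': sets bits 2 6 -> bits=001101110
insert 'jay' would touch bits 1 5; currently bit1=0, bit5=1
Bits that are 0 among those (would change 0->1): 1

Answer: 1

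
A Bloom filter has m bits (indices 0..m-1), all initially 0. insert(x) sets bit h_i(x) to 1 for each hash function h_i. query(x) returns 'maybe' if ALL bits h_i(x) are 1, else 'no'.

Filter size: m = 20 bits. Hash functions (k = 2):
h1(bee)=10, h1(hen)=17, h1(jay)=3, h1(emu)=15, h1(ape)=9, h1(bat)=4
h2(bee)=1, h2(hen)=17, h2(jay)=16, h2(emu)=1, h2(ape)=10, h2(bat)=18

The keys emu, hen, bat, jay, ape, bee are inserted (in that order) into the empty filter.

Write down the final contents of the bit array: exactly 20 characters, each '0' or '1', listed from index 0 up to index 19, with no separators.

Start: bits=00000000000000000000
After insert 'emu': sets bits 1 15 -> bits=01000000000000010000
After insert 'hen': sets bits 17 -> bits=01000000000000010100
After insert 'bat': sets bits 4 18 -> bits=01001000000000010110
After insert 'jay': sets bits 3 16 -> bits=01011000000000011110
After insert 'ape': sets bits 9 10 -> bits=01011000011000011110
After insert 'bee': sets bits 1 10 -> bits=01011000011000011110

Answer: 01011000011000011110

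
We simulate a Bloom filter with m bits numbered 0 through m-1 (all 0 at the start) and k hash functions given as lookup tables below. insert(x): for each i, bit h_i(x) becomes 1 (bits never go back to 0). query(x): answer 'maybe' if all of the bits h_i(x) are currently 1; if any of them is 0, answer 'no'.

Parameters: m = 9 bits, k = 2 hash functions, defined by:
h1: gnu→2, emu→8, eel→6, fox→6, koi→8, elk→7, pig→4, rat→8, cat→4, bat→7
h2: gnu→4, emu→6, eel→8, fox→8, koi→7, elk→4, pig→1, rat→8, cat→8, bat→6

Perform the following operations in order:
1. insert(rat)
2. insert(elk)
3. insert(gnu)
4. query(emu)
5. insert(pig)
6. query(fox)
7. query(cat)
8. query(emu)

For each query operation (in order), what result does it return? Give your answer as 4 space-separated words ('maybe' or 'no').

Start: bits=000000000
Op 1: insert rat -> sets bits 8 -> bits=000000001
Op 2: insert elk -> sets bits 4 7 -> bits=000010011
Op 3: insert gnu -> sets bits 2 4 -> bits=001010011
Op 4: query emu -> checks bit6=0, bit8=1 (has a 0) -> no
Op 5: insert pig -> sets bits 1 4 -> bits=011010011
Op 6: query fox -> checks bit6=0, bit8=1 (has a 0) -> no
Op 7: query cat -> checks bit4=1, bit8=1 (all 1) -> maybe
Op 8: query emu -> checks bit6=0, bit8=1 (has a 0) -> no
Query results in order: no no maybe no

Answer: no no maybe no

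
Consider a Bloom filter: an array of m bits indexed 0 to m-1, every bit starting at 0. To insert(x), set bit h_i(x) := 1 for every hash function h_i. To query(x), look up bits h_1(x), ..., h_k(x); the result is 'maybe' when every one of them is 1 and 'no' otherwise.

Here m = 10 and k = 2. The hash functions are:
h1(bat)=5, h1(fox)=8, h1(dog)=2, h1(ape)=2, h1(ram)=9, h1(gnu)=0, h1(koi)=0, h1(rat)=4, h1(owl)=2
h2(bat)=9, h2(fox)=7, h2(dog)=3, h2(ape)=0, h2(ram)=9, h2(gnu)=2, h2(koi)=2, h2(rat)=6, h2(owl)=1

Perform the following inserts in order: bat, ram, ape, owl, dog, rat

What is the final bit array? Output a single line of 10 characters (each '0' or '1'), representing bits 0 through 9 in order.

Start: bits=0000000000
After insert 'bat': sets bits 5 9 -> bits=0000010001
After insert 'ram': sets bits 9 -> bits=0000010001
After insert 'ape': sets bits 0 2 -> bits=1010010001
After insert 'owl': sets bits 1 2 -> bits=1110010001
After insert 'dog': sets bits 2 3 -> bits=1111010001
After insert 'rat': sets bits 4 6 -> bits=1111111001

Answer: 1111111001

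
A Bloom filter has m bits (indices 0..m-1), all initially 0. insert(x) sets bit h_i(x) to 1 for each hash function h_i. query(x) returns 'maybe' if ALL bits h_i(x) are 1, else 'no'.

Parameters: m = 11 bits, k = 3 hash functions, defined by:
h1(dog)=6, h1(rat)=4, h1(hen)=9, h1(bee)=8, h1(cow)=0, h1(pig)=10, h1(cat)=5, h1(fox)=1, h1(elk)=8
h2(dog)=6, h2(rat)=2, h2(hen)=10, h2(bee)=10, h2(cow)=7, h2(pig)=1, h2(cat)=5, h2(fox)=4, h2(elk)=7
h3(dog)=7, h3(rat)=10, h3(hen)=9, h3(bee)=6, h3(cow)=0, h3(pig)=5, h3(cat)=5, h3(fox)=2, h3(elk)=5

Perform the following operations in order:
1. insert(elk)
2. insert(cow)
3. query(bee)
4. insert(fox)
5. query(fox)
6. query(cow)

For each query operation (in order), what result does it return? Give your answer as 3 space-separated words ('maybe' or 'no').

Answer: no maybe maybe

Derivation:
Start: bits=00000000000
Op 1: insert elk -> sets bits 5 7 8 -> bits=00000101100
Op 2: insert cow -> sets bits 0 7 -> bits=10000101100
Op 3: query bee -> checks bit6=0, bit8=1, bit10=0 (has a 0) -> no
Op 4: insert fox -> sets bits 1 2 4 -> bits=11101101100
Op 5: query fox -> checks bit1=1, bit2=1, bit4=1 (all 1) -> maybe
Op 6: query cow -> checks bit0=1, bit7=1 (all 1) -> maybe
Query results in order: no maybe maybe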